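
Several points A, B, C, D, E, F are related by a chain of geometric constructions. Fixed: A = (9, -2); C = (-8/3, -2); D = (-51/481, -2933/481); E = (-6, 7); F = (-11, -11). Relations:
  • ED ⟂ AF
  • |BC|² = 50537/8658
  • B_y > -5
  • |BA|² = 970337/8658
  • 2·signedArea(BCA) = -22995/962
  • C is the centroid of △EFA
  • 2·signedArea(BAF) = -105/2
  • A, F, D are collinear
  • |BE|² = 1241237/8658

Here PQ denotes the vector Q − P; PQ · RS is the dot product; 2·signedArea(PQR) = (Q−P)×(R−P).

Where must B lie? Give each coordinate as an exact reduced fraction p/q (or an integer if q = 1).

B = (-4001/2886, -3895/962)

1. B_x = -4001/2886  [2·signedArea(BCA) = -22995/962 ∩ 2·signedArea(BAF) = -105/2]
2. B_y = -3895/962  [2·signedArea(BCA) = -22995/962 ∩ 2·signedArea(BAF) = -105/2]
   → B = (-4001/2886, -3895/962)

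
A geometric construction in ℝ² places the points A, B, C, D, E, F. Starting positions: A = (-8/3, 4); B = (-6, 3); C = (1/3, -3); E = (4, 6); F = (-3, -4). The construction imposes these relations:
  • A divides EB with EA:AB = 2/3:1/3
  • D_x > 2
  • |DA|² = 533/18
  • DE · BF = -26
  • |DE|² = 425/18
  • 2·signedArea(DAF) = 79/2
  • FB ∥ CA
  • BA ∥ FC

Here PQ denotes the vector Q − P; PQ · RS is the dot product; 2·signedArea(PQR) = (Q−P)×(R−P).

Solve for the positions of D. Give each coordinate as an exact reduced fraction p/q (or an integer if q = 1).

D = (13/6, 3/2)

1. D_x = 13/6  [2·signedArea(DAF) = 79/2 ∩ DE · BF = -26]
2. D_y = 3/2  [2·signedArea(DAF) = 79/2 ∩ DE · BF = -26]
   → D = (13/6, 3/2)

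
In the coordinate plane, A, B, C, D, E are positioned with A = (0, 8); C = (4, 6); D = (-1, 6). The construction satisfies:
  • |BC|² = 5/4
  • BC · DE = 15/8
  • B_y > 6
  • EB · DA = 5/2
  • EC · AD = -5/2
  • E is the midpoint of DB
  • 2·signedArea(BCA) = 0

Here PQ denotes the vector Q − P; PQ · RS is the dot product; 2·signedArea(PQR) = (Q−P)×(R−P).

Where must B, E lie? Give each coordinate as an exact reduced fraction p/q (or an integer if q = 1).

1. B_x = 3  [line -2·x + -4·y + 32 = 0 ∩ |BC|² = 5/4]
2. B_y = 13/2  [line -2·x + -4·y + 32 = 0 ∩ |BC|² = 5/4]
   → B = (3, 13/2)
3. E_x = 1  [E is the midpoint of DB]
4. E_y = 25/4  [E is the midpoint of DB]
   → E = (1, 25/4)

B = (3, 13/2)
E = (1, 25/4)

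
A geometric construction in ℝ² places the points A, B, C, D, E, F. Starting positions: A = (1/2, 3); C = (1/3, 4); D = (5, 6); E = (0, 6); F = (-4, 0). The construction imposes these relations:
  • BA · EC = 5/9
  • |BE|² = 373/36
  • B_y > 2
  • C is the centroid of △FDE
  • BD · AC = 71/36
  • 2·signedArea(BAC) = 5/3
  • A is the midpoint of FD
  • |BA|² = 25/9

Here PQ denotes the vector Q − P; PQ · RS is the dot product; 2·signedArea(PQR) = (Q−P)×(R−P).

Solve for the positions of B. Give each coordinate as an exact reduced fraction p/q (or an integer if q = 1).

B = (-7/6, 3)

1. B_x = -7/6  [2·signedArea(BAC) = 5/3 ∩ BA · EC = 5/9]
2. B_y = 3  [2·signedArea(BAC) = 5/3 ∩ BA · EC = 5/9]
   → B = (-7/6, 3)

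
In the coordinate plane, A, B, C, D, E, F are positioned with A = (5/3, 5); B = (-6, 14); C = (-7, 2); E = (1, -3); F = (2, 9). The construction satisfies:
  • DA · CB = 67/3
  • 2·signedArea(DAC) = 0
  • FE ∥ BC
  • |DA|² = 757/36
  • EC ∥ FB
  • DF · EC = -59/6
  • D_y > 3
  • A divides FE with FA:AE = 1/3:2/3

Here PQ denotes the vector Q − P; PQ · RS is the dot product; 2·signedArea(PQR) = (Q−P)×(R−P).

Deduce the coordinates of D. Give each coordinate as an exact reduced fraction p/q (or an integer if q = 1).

1. D_x = -8/3  [2·signedArea(DAC) = 0 ∩ DA · CB = 67/3]
2. D_y = 7/2  [2·signedArea(DAC) = 0 ∩ DA · CB = 67/3]
   → D = (-8/3, 7/2)

D = (-8/3, 7/2)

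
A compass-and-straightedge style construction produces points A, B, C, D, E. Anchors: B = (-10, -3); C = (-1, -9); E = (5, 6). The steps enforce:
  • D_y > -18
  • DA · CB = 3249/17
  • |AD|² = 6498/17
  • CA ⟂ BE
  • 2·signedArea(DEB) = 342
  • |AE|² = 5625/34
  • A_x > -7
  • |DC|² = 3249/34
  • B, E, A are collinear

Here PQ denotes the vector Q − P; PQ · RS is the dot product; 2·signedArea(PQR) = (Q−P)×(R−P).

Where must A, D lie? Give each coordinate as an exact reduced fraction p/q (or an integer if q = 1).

A = (-205/34, -21/34)
D = (137/34, -591/34)

1. A_x = -205/34  [B, E, A are collinear ∩ CA ⟂ BE]
2. A_y = -21/34  [B, E, A are collinear ∩ CA ⟂ BE]
   → A = (-205/34, -21/34)
3. D_x = 137/34  [2·signedArea(DEB) = 342 ∩ DA · CB = 3249/17]
4. D_y = -591/34  [2·signedArea(DEB) = 342 ∩ DA · CB = 3249/17]
   → D = (137/34, -591/34)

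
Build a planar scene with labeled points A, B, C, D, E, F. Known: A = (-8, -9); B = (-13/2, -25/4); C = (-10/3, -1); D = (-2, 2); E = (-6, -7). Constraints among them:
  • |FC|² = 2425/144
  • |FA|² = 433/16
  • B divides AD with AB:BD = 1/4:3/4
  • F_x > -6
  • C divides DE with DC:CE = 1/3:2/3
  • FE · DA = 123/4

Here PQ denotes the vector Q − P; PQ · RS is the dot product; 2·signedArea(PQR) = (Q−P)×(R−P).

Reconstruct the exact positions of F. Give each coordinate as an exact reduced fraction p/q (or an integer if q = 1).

1. F_x = -5  [line 6·x + 11·y + 329/4 = 0 ∩ |FA|² = 433/16]
2. F_y = -19/4  [line 6·x + 11·y + 329/4 = 0 ∩ |FA|² = 433/16]
   → F = (-5, -19/4)

F = (-5, -19/4)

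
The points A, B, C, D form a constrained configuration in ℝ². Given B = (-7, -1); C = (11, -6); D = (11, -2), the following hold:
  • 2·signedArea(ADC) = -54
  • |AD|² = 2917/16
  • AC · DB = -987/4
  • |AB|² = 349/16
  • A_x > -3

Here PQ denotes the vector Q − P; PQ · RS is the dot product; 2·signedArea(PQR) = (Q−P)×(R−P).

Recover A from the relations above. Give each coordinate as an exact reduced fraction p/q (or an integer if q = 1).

A = (-5/2, -9/4)

1. A_x = -5/2  [AC · DB = -987/4 ∩ 2·signedArea(ADC) = -54]
2. A_y = -9/4  [AC · DB = -987/4 ∩ 2·signedArea(ADC) = -54]
   → A = (-5/2, -9/4)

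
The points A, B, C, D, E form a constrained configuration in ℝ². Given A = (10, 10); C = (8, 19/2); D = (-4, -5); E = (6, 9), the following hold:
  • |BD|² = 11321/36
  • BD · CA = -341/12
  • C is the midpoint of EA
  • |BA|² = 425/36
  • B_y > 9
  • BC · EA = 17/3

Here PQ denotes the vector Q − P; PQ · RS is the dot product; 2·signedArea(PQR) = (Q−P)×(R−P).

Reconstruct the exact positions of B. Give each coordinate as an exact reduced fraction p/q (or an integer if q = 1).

B = (20/3, 55/6)

1. B_x = 20/3  [line -2·x + -1/2·y + 215/12 = 0 ∩ |BA|² = 425/36]
2. B_y = 55/6  [line -2·x + -1/2·y + 215/12 = 0 ∩ |BA|² = 425/36]
   → B = (20/3, 55/6)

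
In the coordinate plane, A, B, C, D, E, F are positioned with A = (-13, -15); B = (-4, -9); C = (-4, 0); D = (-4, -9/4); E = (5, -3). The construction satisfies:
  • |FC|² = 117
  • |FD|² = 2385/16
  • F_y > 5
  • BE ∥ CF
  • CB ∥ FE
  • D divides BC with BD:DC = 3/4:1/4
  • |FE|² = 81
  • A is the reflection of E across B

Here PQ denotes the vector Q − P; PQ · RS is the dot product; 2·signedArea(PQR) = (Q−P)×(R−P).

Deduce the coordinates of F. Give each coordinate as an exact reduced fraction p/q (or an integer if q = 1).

1. F_x = 5  [CB ∥ FE ∩ BE ∥ CF]
2. F_y = 6  [CB ∥ FE ∩ BE ∥ CF]
   → F = (5, 6)

F = (5, 6)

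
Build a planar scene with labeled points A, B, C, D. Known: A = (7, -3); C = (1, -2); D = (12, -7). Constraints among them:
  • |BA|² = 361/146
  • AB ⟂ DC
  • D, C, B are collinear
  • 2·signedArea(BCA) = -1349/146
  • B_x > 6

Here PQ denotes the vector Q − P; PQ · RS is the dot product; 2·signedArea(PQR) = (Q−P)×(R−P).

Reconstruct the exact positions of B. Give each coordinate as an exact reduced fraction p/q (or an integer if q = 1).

1. B_x = 927/146  [D, C, B are collinear ∩ AB ⟂ DC]
2. B_y = -647/146  [D, C, B are collinear ∩ AB ⟂ DC]
   → B = (927/146, -647/146)

B = (927/146, -647/146)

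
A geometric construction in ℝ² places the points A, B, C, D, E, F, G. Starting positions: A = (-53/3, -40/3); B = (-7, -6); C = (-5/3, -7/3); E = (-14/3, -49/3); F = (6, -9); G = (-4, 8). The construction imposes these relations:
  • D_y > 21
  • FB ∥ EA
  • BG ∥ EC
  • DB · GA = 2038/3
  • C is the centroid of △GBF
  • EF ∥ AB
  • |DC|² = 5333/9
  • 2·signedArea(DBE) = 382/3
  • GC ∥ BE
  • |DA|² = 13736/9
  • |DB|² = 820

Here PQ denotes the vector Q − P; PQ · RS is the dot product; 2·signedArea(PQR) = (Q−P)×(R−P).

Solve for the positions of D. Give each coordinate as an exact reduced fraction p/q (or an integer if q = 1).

1. D_x = -1  [2·signedArea(DBE) = 382/3 ∩ DB · GA = 2038/3]
2. D_y = 22  [2·signedArea(DBE) = 382/3 ∩ DB · GA = 2038/3]
   → D = (-1, 22)

D = (-1, 22)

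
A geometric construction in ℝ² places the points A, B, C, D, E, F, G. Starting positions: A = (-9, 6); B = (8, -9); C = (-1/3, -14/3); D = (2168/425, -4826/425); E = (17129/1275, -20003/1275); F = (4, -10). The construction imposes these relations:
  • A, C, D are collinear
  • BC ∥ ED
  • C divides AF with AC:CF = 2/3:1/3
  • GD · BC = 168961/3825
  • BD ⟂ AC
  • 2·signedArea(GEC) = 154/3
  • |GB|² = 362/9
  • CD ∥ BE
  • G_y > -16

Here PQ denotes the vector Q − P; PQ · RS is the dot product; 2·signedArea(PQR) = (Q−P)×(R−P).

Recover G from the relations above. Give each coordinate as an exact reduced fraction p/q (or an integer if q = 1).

1. G_x = 25/3  [GD · BC = 168961/3825 ∩ 2·signedArea(GEC) = 154/3]
2. G_y = -46/3  [GD · BC = 168961/3825 ∩ 2·signedArea(GEC) = 154/3]
   → G = (25/3, -46/3)

G = (25/3, -46/3)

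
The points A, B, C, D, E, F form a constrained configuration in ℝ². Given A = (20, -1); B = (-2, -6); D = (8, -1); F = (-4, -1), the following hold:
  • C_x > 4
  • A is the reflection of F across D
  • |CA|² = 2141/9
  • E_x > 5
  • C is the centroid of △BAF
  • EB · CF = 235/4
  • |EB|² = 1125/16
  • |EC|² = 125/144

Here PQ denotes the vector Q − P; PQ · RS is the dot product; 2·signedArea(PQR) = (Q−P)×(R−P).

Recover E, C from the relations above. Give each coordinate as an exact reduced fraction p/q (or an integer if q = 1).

1. C_x = 14/3  [C is the centroid of △BAF]
2. C_y = -8/3  [C is the centroid of △BAF]
   → C = (14/3, -8/3)
3. E_x = 11/2  [line 26/3·x + -5/3·y + -617/12 = 0 ∩ |EB|² = 1125/16]
4. E_y = -9/4  [line 26/3·x + -5/3·y + -617/12 = 0 ∩ |EB|² = 1125/16]
   → E = (11/2, -9/4)

C = (14/3, -8/3)
E = (11/2, -9/4)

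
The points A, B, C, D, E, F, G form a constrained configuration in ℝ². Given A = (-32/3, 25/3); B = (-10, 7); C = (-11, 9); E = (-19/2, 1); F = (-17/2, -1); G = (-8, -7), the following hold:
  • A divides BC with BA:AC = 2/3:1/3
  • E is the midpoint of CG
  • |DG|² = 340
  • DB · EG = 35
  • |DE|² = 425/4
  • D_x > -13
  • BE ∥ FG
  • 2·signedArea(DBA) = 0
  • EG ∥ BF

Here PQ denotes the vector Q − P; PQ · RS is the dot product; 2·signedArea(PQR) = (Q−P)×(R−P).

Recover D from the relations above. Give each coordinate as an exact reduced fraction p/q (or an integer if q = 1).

1. D_x = -12  [2·signedArea(DBA) = 0 ∩ DB · EG = 35]
2. D_y = 11  [2·signedArea(DBA) = 0 ∩ DB · EG = 35]
   → D = (-12, 11)

D = (-12, 11)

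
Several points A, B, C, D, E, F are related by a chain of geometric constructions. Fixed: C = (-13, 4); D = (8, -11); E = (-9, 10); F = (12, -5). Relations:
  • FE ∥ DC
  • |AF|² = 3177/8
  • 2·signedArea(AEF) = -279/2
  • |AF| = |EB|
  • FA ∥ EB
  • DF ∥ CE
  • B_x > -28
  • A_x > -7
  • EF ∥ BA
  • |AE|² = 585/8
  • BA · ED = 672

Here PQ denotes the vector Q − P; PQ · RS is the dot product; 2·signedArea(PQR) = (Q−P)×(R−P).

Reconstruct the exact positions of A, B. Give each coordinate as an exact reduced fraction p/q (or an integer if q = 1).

1. A_x = -27/4  [line 15·x + 21·y + 129/2 = 0 ∩ |AE|² = 585/8]
2. A_y = 7/4  [line 15·x + 21·y + 129/2 = 0 ∩ |AE|² = 585/8]
   → A = (-27/4, 7/4)
3. B_x = -111/4  [EF ∥ BA ∩ FA ∥ EB]
4. B_y = 67/4  [EF ∥ BA ∩ FA ∥ EB]
   → B = (-111/4, 67/4)

A = (-27/4, 7/4)
B = (-111/4, 67/4)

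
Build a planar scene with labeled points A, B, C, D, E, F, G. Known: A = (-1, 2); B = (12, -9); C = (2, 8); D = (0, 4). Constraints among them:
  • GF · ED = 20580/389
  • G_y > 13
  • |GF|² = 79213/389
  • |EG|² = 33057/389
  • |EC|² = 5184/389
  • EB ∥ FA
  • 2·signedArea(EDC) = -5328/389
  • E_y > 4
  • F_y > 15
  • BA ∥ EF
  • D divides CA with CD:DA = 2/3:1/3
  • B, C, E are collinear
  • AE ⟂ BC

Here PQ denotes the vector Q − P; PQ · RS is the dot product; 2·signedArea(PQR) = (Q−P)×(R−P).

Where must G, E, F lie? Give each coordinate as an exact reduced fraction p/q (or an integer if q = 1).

1. E_x = 1498/389  [B, C, E are collinear ∩ AE ⟂ BC]
2. E_y = 1888/389  [B, C, E are collinear ∩ AE ⟂ BC]
   → E = (1498/389, 1888/389)
3. F_x = -3559/389  [EB ∥ FA ∩ BA ∥ EF]
4. F_y = 6167/389  [EB ∥ FA ∩ BA ∥ EF]
   → F = (-3559/389, 6167/389)
5. G_x = 5  [line 1498/389·x + 332/389·y + -12138/389 = 0 ∩ |EG|² = 33057/389]
6. G_y = 14  [line 1498/389·x + 332/389·y + -12138/389 = 0 ∩ |EG|² = 33057/389]
   → G = (5, 14)

E = (1498/389, 1888/389)
F = (-3559/389, 6167/389)
G = (5, 14)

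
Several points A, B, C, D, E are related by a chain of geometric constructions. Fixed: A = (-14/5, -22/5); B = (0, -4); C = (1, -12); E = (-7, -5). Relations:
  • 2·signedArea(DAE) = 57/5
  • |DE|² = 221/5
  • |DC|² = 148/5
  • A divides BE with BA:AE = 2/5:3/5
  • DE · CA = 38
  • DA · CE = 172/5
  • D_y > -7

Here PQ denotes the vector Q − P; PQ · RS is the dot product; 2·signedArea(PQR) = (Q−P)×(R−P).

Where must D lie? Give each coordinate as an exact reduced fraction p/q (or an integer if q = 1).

D = (-3/5, -34/5)

1. D_x = -3/5  [2·signedArea(DAE) = 57/5 ∩ DA · CE = 172/5]
2. D_y = -34/5  [2·signedArea(DAE) = 57/5 ∩ DA · CE = 172/5]
   → D = (-3/5, -34/5)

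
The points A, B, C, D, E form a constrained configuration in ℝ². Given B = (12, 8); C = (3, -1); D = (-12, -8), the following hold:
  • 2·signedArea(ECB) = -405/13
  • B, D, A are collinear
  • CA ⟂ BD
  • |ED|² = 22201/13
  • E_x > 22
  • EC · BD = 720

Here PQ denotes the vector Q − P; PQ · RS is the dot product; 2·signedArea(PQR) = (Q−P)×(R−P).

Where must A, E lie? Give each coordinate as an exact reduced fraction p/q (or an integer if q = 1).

1. A_x = 21/13  [B, D, A are collinear ∩ CA ⟂ BD]
2. A_y = 14/13  [B, D, A are collinear ∩ CA ⟂ BD]
   → A = (21/13, 14/13)
3. E_x = 291/13  [2·signedArea(ECB) = -405/13 ∩ EC · BD = 720]
4. E_y = 194/13  [2·signedArea(ECB) = -405/13 ∩ EC · BD = 720]
   → E = (291/13, 194/13)

A = (21/13, 14/13)
E = (291/13, 194/13)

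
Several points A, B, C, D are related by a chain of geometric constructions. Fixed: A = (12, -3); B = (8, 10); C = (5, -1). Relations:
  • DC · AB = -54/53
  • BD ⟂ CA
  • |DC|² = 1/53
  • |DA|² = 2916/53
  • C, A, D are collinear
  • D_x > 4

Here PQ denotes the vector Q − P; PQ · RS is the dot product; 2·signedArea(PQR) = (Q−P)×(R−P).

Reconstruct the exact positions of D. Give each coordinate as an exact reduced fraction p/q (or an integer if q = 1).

D = (258/53, -51/53)

1. D_x = 258/53  [C, A, D are collinear ∩ BD ⟂ CA]
2. D_y = -51/53  [C, A, D are collinear ∩ BD ⟂ CA]
   → D = (258/53, -51/53)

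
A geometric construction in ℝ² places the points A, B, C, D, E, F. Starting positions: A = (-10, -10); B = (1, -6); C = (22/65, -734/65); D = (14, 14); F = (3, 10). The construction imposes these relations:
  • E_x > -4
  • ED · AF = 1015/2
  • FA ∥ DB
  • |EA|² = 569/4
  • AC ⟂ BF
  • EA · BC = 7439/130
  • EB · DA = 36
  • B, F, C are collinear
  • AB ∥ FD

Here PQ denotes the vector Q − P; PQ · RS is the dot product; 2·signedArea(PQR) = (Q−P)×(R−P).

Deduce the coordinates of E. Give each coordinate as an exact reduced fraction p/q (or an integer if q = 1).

1. E_x = -7/2  [EB · DA = 36 ∩ EA · BC = 7439/130]
2. E_y = 0  [EB · DA = 36 ∩ EA · BC = 7439/130]
   → E = (-7/2, 0)

E = (-7/2, 0)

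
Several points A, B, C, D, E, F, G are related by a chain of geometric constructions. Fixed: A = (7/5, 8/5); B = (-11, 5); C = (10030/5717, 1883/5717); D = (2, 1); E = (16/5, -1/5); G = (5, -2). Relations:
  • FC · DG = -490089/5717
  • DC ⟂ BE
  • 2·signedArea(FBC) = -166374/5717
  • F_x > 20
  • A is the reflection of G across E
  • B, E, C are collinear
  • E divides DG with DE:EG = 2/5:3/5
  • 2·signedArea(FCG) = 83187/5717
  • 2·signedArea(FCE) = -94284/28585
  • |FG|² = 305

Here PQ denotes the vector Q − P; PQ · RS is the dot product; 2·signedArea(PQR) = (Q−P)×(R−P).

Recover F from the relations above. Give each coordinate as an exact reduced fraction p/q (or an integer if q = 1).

F = (21, -9)

1. F_x = 21  [2·signedArea(FCE) = -94284/28585 ∩ 2·signedArea(FCG) = 83187/5717]
2. F_y = -9  [2·signedArea(FCE) = -94284/28585 ∩ 2·signedArea(FCG) = 83187/5717]
   → F = (21, -9)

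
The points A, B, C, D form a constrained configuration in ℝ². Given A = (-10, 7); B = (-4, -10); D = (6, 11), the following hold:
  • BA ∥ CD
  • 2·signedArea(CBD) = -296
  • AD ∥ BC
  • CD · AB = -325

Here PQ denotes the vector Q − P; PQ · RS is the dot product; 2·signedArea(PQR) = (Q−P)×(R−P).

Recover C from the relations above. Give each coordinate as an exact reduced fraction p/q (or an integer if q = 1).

1. C_x = 12  [BA ∥ CD ∩ AD ∥ BC]
2. C_y = -6  [BA ∥ CD ∩ AD ∥ BC]
   → C = (12, -6)

C = (12, -6)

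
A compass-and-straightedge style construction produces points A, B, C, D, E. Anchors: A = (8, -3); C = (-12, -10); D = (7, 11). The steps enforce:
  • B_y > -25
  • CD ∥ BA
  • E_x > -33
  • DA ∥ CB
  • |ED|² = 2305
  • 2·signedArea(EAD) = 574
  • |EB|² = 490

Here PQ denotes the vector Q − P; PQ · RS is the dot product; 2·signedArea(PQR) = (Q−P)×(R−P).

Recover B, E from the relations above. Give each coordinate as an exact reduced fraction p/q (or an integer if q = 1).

1. B_x = -11  [CD ∥ BA ∩ DA ∥ CB]
2. B_y = -24  [CD ∥ BA ∩ DA ∥ CB]
   → B = (-11, -24)
3. E_x = -32  [line -14·x + -1·y + -465 = 0 ∩ |ED|² = 2305]
4. E_y = -17  [line -14·x + -1·y + -465 = 0 ∩ |ED|² = 2305]
   → E = (-32, -17)

B = (-11, -24)
E = (-32, -17)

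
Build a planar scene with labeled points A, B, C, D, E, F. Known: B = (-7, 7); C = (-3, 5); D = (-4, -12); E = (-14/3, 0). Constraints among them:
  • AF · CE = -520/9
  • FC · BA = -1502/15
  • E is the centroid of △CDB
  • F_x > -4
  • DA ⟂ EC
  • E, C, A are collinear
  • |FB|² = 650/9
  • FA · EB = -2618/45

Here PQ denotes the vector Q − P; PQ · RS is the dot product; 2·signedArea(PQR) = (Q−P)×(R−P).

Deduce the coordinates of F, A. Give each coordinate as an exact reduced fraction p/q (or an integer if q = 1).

1. A_x = -41/5  [E, C, A are collinear ∩ DA ⟂ EC]
2. A_y = -53/5  [E, C, A are collinear ∩ DA ⟂ EC]
   → A = (-41/5, -53/5)
3. F_x = -10/3  [FA · EB = -2618/45 ∩ FC · BA = -1502/15]
4. F_y = -2/3  [FA · EB = -2618/45 ∩ FC · BA = -1502/15]
   → F = (-10/3, -2/3)

A = (-41/5, -53/5)
F = (-10/3, -2/3)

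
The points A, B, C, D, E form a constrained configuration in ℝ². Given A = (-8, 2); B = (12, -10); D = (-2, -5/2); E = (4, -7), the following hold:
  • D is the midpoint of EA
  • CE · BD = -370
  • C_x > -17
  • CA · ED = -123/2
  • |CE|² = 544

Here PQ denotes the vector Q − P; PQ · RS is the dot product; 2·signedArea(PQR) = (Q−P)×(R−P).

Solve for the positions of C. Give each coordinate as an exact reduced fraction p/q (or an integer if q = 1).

1. C_x = -16  [CE · BD = -370 ∩ CA · ED = -123/2]
2. C_y = 5  [CE · BD = -370 ∩ CA · ED = -123/2]
   → C = (-16, 5)

C = (-16, 5)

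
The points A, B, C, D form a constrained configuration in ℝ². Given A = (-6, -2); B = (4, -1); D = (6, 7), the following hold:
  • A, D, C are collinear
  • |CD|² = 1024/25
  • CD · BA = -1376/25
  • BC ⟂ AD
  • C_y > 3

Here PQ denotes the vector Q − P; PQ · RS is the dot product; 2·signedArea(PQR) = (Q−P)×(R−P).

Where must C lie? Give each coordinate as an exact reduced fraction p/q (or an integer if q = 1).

C = (22/25, 79/25)

1. C_x = 22/25  [A, D, C are collinear ∩ BC ⟂ AD]
2. C_y = 79/25  [A, D, C are collinear ∩ BC ⟂ AD]
   → C = (22/25, 79/25)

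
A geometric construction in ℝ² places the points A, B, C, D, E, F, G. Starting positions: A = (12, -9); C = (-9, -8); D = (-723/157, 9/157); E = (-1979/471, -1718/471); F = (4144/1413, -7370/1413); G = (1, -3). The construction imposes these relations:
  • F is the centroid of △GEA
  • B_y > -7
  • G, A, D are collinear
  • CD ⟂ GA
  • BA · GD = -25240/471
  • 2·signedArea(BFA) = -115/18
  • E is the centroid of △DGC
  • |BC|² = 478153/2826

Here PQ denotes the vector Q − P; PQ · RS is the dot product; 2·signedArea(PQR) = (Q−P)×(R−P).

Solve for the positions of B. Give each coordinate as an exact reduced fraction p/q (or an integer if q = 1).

B = (3673/942, -5957/942)

1. B_x = 3673/942  [BA · GD = -25240/471 ∩ 2·signedArea(BFA) = -115/18]
2. B_y = -5957/942  [BA · GD = -25240/471 ∩ 2·signedArea(BFA) = -115/18]
   → B = (3673/942, -5957/942)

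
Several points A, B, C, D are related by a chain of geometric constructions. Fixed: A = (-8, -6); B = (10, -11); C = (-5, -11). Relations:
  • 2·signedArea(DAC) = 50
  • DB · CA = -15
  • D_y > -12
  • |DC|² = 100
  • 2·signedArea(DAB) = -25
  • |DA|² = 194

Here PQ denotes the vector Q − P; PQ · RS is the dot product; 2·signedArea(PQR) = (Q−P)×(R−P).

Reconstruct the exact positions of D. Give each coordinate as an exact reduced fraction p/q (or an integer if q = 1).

1. D_x = 5  [2·signedArea(DAC) = 50 ∩ 2·signedArea(DAB) = -25]
2. D_y = -11  [2·signedArea(DAC) = 50 ∩ 2·signedArea(DAB) = -25]
   → D = (5, -11)

D = (5, -11)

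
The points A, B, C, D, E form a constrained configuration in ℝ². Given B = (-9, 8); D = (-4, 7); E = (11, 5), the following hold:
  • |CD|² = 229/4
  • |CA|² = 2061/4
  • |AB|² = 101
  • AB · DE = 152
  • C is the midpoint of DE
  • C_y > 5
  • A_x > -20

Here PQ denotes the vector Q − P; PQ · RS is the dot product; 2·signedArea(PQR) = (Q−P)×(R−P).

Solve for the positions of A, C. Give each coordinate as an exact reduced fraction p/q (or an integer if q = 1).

A = (-19, 9)
C = (7/2, 6)

1. C_x = 7/2  [C is the midpoint of DE]
2. C_y = 6  [C is the midpoint of DE]
   → C = (7/2, 6)
3. A_x = -19  [line -15·x + 2·y + -303 = 0 ∩ |CA|² = 2061/4]
4. A_y = 9  [line -15·x + 2·y + -303 = 0 ∩ |CA|² = 2061/4]
   → A = (-19, 9)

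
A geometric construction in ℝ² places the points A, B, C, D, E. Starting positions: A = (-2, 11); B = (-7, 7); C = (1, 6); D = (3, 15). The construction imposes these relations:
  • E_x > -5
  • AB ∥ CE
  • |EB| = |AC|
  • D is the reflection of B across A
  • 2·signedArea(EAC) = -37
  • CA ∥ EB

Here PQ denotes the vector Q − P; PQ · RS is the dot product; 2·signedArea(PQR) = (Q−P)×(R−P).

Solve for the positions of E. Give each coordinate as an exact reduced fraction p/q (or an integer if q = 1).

E = (-4, 2)

1. E_x = -4  [CA ∥ EB ∩ AB ∥ CE]
2. E_y = 2  [CA ∥ EB ∩ AB ∥ CE]
   → E = (-4, 2)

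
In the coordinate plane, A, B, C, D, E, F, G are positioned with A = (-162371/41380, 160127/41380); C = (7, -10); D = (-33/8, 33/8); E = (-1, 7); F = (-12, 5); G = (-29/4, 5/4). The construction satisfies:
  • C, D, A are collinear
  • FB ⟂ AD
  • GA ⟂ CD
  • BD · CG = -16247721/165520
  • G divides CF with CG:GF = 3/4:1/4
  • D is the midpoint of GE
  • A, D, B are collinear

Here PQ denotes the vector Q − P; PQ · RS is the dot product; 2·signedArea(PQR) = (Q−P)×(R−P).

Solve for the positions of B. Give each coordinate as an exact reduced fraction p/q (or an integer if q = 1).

B = (-78262/10345, 87859/10345)

1. B_x = -78262/10345  [A, D, B are collinear ∩ FB ⟂ AD]
2. B_y = 87859/10345  [A, D, B are collinear ∩ FB ⟂ AD]
   → B = (-78262/10345, 87859/10345)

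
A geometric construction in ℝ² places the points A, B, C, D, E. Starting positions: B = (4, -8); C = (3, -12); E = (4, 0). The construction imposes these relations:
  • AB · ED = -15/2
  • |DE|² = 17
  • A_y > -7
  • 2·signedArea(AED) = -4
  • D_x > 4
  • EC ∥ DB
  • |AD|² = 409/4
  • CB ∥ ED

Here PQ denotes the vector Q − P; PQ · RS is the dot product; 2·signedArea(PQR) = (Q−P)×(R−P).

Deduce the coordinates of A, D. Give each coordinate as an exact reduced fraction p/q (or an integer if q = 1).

1. D_x = 5  [EC ∥ DB ∩ CB ∥ ED]
2. D_y = 4  [EC ∥ DB ∩ CB ∥ ED]
   → D = (5, 4)
3. A_x = 7/2  [AB · ED = -15/2 ∩ 2·signedArea(AED) = -4]
4. A_y = -6  [AB · ED = -15/2 ∩ 2·signedArea(AED) = -4]
   → A = (7/2, -6)

A = (7/2, -6)
D = (5, 4)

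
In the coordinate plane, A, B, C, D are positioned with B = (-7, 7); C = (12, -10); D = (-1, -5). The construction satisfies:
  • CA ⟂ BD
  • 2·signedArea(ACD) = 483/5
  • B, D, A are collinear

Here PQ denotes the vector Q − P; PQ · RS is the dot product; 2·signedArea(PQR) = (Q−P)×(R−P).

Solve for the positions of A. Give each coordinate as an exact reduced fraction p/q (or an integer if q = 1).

1. A_x = 18/5  [B, D, A are collinear ∩ CA ⟂ BD]
2. A_y = -71/5  [B, D, A are collinear ∩ CA ⟂ BD]
   → A = (18/5, -71/5)

A = (18/5, -71/5)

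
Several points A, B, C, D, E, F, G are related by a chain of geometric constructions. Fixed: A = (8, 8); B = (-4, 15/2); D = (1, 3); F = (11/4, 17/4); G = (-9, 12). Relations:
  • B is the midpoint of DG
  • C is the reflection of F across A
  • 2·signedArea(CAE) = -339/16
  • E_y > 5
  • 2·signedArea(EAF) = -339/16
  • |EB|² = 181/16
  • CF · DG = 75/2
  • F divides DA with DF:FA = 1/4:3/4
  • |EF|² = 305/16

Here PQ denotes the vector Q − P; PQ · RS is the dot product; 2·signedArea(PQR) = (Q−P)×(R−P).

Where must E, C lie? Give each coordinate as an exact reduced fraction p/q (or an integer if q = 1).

1. E_x = -3/2  [line 15/4·x + -21/4·y + 531/16 = 0 ∩ |EB|² = 181/16]
2. E_y = 21/4  [line 15/4·x + -21/4·y + 531/16 = 0 ∩ |EB|² = 181/16]
   → E = (-3/2, 21/4)
3. C_x = 53/4  [C is the reflection of F across A]
4. C_y = 47/4  [C is the reflection of F across A]
   → C = (53/4, 47/4)

C = (53/4, 47/4)
E = (-3/2, 21/4)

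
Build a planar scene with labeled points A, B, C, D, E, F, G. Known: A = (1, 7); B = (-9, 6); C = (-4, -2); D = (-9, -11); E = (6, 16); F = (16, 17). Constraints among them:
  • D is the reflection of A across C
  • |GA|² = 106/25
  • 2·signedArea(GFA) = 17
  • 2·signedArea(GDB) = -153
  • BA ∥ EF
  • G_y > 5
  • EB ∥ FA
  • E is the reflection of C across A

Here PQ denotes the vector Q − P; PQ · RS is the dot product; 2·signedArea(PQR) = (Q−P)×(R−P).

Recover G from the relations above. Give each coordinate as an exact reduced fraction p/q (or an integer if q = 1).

G = (0, 26/5)

1. G_x = 0  [2·signedArea(GFA) = 17 ∩ 2·signedArea(GDB) = -153]
2. G_y = 26/5  [2·signedArea(GFA) = 17 ∩ 2·signedArea(GDB) = -153]
   → G = (0, 26/5)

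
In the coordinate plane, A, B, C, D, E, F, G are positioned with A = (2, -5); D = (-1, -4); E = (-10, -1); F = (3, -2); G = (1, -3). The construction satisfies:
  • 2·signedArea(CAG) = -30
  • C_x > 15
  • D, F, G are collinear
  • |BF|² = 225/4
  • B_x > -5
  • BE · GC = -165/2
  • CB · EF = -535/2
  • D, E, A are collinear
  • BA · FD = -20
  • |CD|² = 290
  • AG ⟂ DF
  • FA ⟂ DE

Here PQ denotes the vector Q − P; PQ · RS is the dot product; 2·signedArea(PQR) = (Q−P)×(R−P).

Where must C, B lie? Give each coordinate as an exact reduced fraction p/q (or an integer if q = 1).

1. C_x = 16  [line -2·x + -1·y + 29 = 0 ∩ |CD|² = 290]
2. C_y = -3  [line -2·x + -1·y + 29 = 0 ∩ |CD|² = 290]
   → C = (16, -3)
3. B_x = -9/2  [CB · EF = -535/2 ∩ BE · GC = -165/2]
4. B_y = -2  [CB · EF = -535/2 ∩ BE · GC = -165/2]
   → B = (-9/2, -2)

B = (-9/2, -2)
C = (16, -3)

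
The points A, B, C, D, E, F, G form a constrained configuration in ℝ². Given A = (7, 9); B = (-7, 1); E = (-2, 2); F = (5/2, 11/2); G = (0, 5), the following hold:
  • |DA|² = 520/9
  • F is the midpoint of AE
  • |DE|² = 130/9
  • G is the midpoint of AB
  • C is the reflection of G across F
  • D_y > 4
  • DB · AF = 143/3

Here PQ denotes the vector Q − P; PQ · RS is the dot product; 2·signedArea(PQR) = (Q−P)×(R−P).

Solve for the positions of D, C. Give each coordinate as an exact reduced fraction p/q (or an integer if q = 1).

1. D_x = 1  [line 9/2·x + 7/2·y + -59/3 = 0 ∩ |DA|² = 520/9]
2. D_y = 13/3  [line 9/2·x + 7/2·y + -59/3 = 0 ∩ |DA|² = 520/9]
   → D = (1, 13/3)
3. C_x = 5  [C is the reflection of G across F]
4. C_y = 6  [C is the reflection of G across F]
   → C = (5, 6)

C = (5, 6)
D = (1, 13/3)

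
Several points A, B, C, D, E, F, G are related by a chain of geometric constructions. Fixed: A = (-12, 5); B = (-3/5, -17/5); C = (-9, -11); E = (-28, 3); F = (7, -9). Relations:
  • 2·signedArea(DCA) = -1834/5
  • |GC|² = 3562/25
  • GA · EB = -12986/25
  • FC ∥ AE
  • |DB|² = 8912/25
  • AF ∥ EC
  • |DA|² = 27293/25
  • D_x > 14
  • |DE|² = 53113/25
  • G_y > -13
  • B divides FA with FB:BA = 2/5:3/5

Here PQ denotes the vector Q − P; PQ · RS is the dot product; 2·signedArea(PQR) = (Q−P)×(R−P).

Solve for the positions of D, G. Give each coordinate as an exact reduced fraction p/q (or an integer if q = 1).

1. D_x = 73/5  [line -16·x + -3·y + 949/5 = 0 ∩ |DE|² = 53113/25]
2. D_y = -73/5  [line -16·x + -3·y + 949/5 = 0 ∩ |DE|² = 53113/25]
   → D = (73/5, -73/5)
3. G_x = 14/5  [line -137/5·x + 32/5·y + 3966/25 = 0 ∩ |GC|² = 3562/25]
4. G_y = -64/5  [line -137/5·x + 32/5·y + 3966/25 = 0 ∩ |GC|² = 3562/25]
   → G = (14/5, -64/5)

D = (73/5, -73/5)
G = (14/5, -64/5)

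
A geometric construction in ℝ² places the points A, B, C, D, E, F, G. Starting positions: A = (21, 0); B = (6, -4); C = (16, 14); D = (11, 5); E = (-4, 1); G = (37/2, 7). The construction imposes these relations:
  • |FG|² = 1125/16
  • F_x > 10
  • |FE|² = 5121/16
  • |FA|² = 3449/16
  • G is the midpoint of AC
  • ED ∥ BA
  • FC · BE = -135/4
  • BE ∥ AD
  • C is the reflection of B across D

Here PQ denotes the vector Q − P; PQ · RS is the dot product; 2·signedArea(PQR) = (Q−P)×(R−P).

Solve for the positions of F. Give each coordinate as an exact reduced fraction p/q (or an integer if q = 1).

1. F_x = 11  [line 10·x + -5·y + -225/4 = 0 ∩ |FE|² = 5121/16]
2. F_y = 43/4  [line 10·x + -5·y + -225/4 = 0 ∩ |FE|² = 5121/16]
   → F = (11, 43/4)

F = (11, 43/4)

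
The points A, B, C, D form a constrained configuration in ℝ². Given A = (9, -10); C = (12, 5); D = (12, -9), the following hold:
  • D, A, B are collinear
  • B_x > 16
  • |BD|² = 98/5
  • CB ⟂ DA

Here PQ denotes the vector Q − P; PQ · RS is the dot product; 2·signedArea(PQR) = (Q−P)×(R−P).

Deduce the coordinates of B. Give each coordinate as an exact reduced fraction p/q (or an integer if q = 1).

1. B_x = 81/5  [D, A, B are collinear ∩ CB ⟂ DA]
2. B_y = -38/5  [D, A, B are collinear ∩ CB ⟂ DA]
   → B = (81/5, -38/5)

B = (81/5, -38/5)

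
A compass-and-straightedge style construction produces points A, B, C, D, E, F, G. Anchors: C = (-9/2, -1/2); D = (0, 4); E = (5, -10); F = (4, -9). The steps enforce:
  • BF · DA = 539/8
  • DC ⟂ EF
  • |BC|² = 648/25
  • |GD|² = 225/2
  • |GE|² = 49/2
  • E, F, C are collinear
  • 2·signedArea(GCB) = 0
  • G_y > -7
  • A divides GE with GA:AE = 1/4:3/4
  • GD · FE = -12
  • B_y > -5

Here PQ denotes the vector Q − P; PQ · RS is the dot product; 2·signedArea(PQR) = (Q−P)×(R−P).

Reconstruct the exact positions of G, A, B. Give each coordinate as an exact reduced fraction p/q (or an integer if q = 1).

A = (19/8, -59/8)
B = (-9/10, -41/10)
G = (3/2, -13/2)

1. G_x = 3/2  [line -1·x + 1·y + 8 = 0 ∩ |GE|² = 49/2]
2. G_y = -13/2  [line -1·x + 1·y + 8 = 0 ∩ |GE|² = 49/2]
   → G = (3/2, -13/2)
3. A_x = 19/8  [A divides GE with GA:AE = 1/4:3/4]
4. A_y = -59/8  [A divides GE with GA:AE = 1/4:3/4]
   → A = (19/8, -59/8)
5. B_x = -9/10  [2·signedArea(GCB) = 0 ∩ BF · DA = 539/8]
6. B_y = -41/10  [2·signedArea(GCB) = 0 ∩ BF · DA = 539/8]
   → B = (-9/10, -41/10)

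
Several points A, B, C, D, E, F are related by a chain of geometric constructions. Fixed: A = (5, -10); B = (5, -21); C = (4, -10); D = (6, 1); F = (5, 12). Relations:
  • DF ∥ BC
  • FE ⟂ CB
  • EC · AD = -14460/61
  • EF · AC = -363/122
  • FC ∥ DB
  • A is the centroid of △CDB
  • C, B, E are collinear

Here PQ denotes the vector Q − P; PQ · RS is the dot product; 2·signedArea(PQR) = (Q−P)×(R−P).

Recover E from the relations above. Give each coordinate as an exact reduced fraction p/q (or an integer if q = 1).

E = (247/122, 1431/122)

1. E_x = 247/122  [C, B, E are collinear ∩ FE ⟂ CB]
2. E_y = 1431/122  [C, B, E are collinear ∩ FE ⟂ CB]
   → E = (247/122, 1431/122)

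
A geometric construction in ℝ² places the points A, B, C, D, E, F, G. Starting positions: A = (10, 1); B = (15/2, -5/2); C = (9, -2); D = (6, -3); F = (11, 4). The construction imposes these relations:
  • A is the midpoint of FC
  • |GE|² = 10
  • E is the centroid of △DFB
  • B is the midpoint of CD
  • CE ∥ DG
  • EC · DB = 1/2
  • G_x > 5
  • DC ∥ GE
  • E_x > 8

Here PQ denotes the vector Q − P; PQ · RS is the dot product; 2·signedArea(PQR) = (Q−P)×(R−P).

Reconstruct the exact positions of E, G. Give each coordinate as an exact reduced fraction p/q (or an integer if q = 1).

E = (49/6, -1/2)
G = (31/6, -3/2)

1. E_x = 49/6  [E is the centroid of △DFB]
2. E_y = -1/2  [E is the centroid of △DFB]
   → E = (49/6, -1/2)
3. G_x = 31/6  [DC ∥ GE ∩ CE ∥ DG]
4. G_y = -3/2  [DC ∥ GE ∩ CE ∥ DG]
   → G = (31/6, -3/2)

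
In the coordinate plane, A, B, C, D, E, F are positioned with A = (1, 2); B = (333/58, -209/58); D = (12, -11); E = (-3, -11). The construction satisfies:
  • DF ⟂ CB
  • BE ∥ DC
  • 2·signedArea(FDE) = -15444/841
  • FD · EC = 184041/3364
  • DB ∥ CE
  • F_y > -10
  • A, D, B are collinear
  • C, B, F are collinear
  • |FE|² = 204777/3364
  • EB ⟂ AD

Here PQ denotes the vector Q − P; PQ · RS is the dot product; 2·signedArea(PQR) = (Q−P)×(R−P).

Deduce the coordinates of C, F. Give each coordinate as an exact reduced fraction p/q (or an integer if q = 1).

1. C_x = 189/58  [DB ∥ CE ∩ BE ∥ DC]
2. C_y = -1067/58  [DB ∥ CE ∩ BE ∥ DC]
   → C = (189/58, -1067/58)
3. F_x = 39573/8410  [C, B, F are collinear ∩ DF ⟂ CB]
4. F_y = -41107/4205  [C, B, F are collinear ∩ DF ⟂ CB]
   → F = (39573/8410, -41107/4205)

C = (189/58, -1067/58)
F = (39573/8410, -41107/4205)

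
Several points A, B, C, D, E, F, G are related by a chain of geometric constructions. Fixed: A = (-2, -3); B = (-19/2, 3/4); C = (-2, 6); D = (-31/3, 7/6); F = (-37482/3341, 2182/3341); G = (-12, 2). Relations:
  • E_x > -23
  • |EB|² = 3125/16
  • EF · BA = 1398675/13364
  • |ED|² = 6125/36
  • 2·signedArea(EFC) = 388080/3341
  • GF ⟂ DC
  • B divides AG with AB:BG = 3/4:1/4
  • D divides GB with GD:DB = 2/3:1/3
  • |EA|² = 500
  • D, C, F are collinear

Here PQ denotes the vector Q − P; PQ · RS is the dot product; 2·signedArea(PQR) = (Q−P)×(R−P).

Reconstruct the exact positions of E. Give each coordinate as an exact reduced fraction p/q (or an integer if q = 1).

E = (-22, 7)

1. E_x = -22  [2·signedArea(EFC) = 388080/3341 ∩ EF · BA = 1398675/13364]
2. E_y = 7  [2·signedArea(EFC) = 388080/3341 ∩ EF · BA = 1398675/13364]
   → E = (-22, 7)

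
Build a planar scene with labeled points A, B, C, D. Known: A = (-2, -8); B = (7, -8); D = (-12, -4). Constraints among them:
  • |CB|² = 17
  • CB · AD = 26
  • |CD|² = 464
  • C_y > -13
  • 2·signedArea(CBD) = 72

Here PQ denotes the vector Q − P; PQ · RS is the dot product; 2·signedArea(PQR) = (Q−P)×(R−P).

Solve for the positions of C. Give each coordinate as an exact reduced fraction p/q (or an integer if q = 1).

1. C_x = 8  [2·signedArea(CBD) = 72 ∩ CB · AD = 26]
2. C_y = -12  [2·signedArea(CBD) = 72 ∩ CB · AD = 26]
   → C = (8, -12)

C = (8, -12)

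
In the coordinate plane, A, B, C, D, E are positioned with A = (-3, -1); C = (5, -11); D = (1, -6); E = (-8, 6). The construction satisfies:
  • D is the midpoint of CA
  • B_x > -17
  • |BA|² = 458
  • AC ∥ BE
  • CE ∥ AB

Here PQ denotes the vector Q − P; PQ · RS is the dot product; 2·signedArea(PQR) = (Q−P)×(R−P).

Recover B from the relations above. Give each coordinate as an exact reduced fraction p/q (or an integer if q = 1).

B = (-16, 16)

1. B_x = -16  [AC ∥ BE ∩ CE ∥ AB]
2. B_y = 16  [AC ∥ BE ∩ CE ∥ AB]
   → B = (-16, 16)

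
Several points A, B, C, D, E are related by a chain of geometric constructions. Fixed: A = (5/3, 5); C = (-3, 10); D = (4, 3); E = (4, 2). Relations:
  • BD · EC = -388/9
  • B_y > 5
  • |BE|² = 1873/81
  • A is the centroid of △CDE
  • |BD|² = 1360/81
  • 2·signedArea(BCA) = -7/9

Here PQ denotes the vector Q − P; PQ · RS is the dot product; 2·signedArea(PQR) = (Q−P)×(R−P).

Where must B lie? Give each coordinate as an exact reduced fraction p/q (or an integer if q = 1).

1. B_x = 8/9  [2·signedArea(BCA) = -7/9 ∩ BD · EC = -388/9]
2. B_y = 17/3  [2·signedArea(BCA) = -7/9 ∩ BD · EC = -388/9]
   → B = (8/9, 17/3)

B = (8/9, 17/3)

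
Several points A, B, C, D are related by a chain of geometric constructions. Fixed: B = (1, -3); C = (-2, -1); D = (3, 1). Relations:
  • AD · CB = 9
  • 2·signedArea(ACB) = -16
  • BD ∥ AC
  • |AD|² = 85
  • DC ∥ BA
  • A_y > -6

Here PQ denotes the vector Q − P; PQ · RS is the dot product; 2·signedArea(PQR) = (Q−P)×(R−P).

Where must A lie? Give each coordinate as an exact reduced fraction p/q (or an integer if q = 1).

A = (-4, -5)

1. A_x = -4  [BD ∥ AC ∩ DC ∥ BA]
2. A_y = -5  [BD ∥ AC ∩ DC ∥ BA]
   → A = (-4, -5)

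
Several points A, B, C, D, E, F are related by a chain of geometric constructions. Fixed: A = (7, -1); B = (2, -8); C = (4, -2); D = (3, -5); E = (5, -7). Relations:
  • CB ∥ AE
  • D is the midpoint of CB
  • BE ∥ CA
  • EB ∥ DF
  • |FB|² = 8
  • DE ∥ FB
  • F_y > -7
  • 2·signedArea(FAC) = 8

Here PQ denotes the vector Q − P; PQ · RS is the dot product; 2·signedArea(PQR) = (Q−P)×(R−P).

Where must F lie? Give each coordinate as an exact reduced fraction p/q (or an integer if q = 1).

F = (0, -6)

1. F_x = 0  [DE ∥ FB ∩ EB ∥ DF]
2. F_y = -6  [DE ∥ FB ∩ EB ∥ DF]
   → F = (0, -6)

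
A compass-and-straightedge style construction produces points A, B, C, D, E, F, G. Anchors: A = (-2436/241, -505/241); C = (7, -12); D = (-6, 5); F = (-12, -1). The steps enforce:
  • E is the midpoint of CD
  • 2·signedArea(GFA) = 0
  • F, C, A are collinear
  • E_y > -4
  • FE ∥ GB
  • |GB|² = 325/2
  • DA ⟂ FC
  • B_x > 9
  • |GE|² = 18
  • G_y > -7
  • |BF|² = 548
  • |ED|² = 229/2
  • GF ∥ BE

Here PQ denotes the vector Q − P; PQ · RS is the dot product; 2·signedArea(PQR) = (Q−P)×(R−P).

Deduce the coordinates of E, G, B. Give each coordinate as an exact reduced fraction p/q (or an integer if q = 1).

1. E_x = 1/2  [E is the midpoint of CD]
2. E_y = -7/2  [E is the midpoint of CD]
   → E = (1/2, -7/2)
3. G_x = -5/2  [line 264/241·x + 456/241·y + 3624/241 = 0 ∩ |GE|² = 18]
4. G_y = -13/2  [line 264/241·x + 456/241·y + 3624/241 = 0 ∩ |GE|² = 18]
   → G = (-5/2, -13/2)
5. B_x = 10  [GF ∥ BE ∩ FE ∥ GB]
6. B_y = -9  [GF ∥ BE ∩ FE ∥ GB]
   → B = (10, -9)

B = (10, -9)
E = (1/2, -7/2)
G = (-5/2, -13/2)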